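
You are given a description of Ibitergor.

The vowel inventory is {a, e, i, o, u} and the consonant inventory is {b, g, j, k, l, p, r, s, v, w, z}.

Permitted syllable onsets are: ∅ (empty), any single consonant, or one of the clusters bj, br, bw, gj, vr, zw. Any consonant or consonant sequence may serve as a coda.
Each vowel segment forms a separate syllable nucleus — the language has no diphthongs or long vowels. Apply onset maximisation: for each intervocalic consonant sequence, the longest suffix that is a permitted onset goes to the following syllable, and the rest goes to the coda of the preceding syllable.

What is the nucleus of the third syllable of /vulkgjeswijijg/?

i

Nuclei (vowels): u, e, i, i → 4 syllables.
The third nucleus (vowel 3 from the left) is /i/.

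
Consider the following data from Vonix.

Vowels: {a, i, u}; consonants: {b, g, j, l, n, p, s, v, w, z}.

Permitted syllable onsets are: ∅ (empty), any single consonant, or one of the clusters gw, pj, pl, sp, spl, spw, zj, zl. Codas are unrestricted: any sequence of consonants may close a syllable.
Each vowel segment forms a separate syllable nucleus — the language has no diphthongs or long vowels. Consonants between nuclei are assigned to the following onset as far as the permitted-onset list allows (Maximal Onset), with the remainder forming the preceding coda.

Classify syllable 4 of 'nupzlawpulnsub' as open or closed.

Vowels present: u, a, u, u; each is a nucleus, giving 4 syllables.
σ1/σ2 boundary: cluster /pzl/ — the longest permitted-onset suffix is /zl/; onset = /zl/, preceding coda = /p/.
σ2/σ3 boundary: /wp/; trying suffixes from longest down, /p/ is the first permitted one, so coda /w/ | onset /p/.
σ3/σ4 boundary: /lns/ — longest licit onset from the right is /s/, leaving /ln/ as coda.
Syllabification: nup.zlaw.puln.sub.
Syllable 4 is /sub/ with coda /b/, so it is closed.

closed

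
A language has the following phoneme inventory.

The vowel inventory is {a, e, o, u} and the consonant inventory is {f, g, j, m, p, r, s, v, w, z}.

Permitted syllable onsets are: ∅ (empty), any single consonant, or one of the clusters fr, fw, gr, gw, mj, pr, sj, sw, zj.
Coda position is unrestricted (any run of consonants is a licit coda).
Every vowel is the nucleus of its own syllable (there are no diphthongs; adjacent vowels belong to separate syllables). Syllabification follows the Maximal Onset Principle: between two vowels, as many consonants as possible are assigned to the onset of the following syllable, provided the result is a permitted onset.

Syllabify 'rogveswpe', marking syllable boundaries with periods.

rog.vesw.pe

The vowels are o, e, e — 3 nuclei, so 3 syllables.
V1 /o/ – V2 /e/: /gv/ splits as /g/ + /v/ (/v/ is the longest suffix that is a licit onset).
V2 /e/ – V3 /e/: /swp/ — longest licit onset from the right is /p/, leaving /sw/ as coda.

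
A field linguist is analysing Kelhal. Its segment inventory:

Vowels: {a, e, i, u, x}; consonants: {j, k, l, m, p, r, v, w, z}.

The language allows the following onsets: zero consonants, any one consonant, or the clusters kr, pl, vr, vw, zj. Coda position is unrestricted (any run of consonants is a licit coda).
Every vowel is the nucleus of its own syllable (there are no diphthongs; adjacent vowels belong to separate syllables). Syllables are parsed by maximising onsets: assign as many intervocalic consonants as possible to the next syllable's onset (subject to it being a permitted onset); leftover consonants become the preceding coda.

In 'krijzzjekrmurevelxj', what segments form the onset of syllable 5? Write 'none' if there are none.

v

The vowels are i, e, u, e, e, x — 6 nuclei, so 6 syllables.
/i…e/ gap (V1→V2): /jzzj/; trying suffixes from longest down, /zj/ is the first permitted one, so coda /jz/ | onset /zj/.
/e…u/ gap (V2→V3): /krm/ splits as /kr/ + /m/ (/m/ is the longest suffix that is a licit onset).
/u…e/ gap (V3→V4): /r/ → onset of the next syllable (single consonants are always licit onsets).
/e…e/ gap (V4→V5): just /v/ — single C goes to the following onset.
/e…x/ gap (V5→V6): /l/ → onset of the next syllable (single consonants are always licit onsets).
So the parse is krijz.zjekr.mu.re.ve.lxj.
Syllable 5 is /ve/: onset /v/, nucleus /e/, coda ∅.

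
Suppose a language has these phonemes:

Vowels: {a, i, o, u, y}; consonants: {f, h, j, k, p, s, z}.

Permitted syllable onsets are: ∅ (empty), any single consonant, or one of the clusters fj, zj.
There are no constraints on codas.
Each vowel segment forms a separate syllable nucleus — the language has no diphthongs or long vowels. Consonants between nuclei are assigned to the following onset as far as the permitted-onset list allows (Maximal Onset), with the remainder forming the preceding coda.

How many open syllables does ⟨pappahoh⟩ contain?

Vowels present: a, a, o; each is a nucleus, giving 3 syllables.
σ1/σ2 boundary: cluster /pp/ — the longest permitted-onset suffix is /p/; onset = /p/, preceding coda = /p/.
σ2/σ3 boundary: /h/ → onset of the next syllable (single consonants are always licit onsets).
Syllabification: pap.pa.hoh.
Classifying each syllable: /pap/ (closed), /pa/ (open), /hoh/ (closed).
Open syllables: 1.

1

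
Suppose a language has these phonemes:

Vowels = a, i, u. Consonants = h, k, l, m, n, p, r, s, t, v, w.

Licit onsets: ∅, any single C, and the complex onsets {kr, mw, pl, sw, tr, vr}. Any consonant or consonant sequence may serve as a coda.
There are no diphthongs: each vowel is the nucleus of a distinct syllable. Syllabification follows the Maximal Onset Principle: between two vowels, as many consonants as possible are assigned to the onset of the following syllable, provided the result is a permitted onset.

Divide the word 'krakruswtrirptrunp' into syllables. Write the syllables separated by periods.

kra.krusw.trirp.trunp

The vowels are a, u, i, u — 4 nuclei, so 4 syllables.
/a…u/ gap (V1→V2): cluster /kr/ — /kr/ is itself a permitted onset, so the whole cluster goes right; preceding coda = ∅.
/u…i/ gap (V2→V3): /swtr/ splits as /sw/ + /tr/ (/tr/ is the longest suffix that is a licit onset).
/i…u/ gap (V3→V4): /rptr/; trying suffixes from longest down, /tr/ is the first permitted one, so coda /rp/ | onset /tr/.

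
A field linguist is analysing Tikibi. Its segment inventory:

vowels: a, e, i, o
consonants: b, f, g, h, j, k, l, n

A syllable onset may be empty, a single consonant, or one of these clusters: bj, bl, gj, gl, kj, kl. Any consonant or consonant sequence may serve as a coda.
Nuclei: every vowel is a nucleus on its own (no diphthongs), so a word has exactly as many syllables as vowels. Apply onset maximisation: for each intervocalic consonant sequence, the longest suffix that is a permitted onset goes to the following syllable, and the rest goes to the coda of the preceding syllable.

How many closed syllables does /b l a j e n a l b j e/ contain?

1

The vowels are a, e, a, e — 4 nuclei, so 4 syllables.
V1 /a/ – V2 /e/: /j/ is a single consonant, so it becomes the next onset.
V2 /e/ – V3 /a/: /n/ → onset of the next syllable (single consonants are always licit onsets).
V3 /a/ – V4 /e/: cluster /lbj/ — the longest permitted-onset suffix is /bj/; onset = /bj/, preceding coda = /l/.
So the parse is bla.je.nal.bje.
Classifying each syllable: /bla/ (open), /je/ (open), /nal/ (closed), /bje/ (open).
Closed syllables: 1.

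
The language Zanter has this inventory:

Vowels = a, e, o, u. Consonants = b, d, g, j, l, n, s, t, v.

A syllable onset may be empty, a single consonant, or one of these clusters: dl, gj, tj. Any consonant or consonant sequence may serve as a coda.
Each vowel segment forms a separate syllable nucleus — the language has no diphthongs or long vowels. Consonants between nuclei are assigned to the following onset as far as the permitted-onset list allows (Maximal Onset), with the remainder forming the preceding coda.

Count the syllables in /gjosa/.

2

Vowels present: o, a; each is a nucleus, giving 2 syllables.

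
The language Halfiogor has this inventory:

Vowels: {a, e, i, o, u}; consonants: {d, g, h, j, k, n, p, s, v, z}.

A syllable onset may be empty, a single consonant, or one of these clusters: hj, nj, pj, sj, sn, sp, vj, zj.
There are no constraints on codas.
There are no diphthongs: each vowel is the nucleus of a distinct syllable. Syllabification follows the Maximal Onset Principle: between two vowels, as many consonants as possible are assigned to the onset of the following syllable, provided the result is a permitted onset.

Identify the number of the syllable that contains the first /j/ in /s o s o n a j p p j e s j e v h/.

3

Nuclei (vowels): o, o, a, e, e → 5 syllables.
Between /o/ (V1) and /o/ (V2): /s/ → onset of the next syllable (single consonants are always licit onsets).
Between /o/ (V2) and /a/ (V3): just /n/ — single C goes to the following onset.
Between /a/ (V3) and /e/ (V4): cluster /jppj/ — the longest permitted-onset suffix is /pj/; onset = /pj/, preceding coda = /jp/.
Between /e/ (V4) and /e/ (V5): /sj/ is a licit onset in full, so it all attaches to the next syllable.
Syllabification: so.so.najp.pje.sjevh.
The first /j/ is in the coda of syllable 3 (/najp/).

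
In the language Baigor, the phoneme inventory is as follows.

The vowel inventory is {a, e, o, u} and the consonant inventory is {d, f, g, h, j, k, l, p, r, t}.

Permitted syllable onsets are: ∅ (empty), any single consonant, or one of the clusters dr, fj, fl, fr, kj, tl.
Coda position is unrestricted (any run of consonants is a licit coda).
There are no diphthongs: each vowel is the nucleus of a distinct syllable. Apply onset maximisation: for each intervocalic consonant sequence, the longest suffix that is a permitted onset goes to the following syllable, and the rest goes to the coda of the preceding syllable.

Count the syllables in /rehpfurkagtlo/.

4

Nuclei (vowels): e, u, a, o → 4 syllables.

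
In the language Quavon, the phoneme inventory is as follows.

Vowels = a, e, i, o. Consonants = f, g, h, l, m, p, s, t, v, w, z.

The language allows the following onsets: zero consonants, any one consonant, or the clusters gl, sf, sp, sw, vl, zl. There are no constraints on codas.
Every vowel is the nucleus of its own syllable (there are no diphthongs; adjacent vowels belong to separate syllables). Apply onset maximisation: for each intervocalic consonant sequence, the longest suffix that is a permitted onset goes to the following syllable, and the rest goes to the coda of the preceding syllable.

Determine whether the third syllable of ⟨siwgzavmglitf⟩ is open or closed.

closed

Vowels present: i, a, i; each is a nucleus, giving 3 syllables.
/i…a/ gap (V1→V2): /wgz/; trying suffixes from longest down, /z/ is the first permitted one, so coda /wg/ | onset /z/.
/a…i/ gap (V2→V3): /vmgl/; trying suffixes from longest down, /gl/ is the first permitted one, so coda /vm/ | onset /gl/.
So the parse is siwg.zavm.glitf.
Syllable 3 is /glitf/ with coda /tf/, so it is closed.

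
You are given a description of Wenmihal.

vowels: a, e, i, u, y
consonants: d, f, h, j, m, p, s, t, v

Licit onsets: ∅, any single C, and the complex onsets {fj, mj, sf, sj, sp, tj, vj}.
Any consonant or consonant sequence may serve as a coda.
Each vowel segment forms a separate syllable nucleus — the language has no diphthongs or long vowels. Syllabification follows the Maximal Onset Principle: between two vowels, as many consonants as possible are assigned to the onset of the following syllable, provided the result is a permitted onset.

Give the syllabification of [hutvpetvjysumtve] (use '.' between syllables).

hutv.pet.vjy.sumt.ve

Vowels present: u, e, y, u, e; each is a nucleus, giving 5 syllables.
/u…e/ gap (V1→V2): /tvp/ — longest licit onset from the right is /p/, leaving /tv/ as coda.
/e…y/ gap (V2→V3): /tvj/; trying suffixes from longest down, /vj/ is the first permitted one, so coda /t/ | onset /vj/.
/y…u/ gap (V3→V4): /s/ is a single consonant, so it becomes the next onset.
/u…e/ gap (V4→V5): cluster /mtv/ — the longest permitted-onset suffix is /v/; onset = /v/, preceding coda = /mt/.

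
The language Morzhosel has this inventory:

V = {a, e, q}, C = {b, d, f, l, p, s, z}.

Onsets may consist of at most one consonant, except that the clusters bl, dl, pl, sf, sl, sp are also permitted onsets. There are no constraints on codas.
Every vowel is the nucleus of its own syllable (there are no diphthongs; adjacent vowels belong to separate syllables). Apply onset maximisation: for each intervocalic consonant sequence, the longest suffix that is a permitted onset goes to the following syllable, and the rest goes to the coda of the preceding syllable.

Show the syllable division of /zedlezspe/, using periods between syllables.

Vowels present: e, e, e; each is a nucleus, giving 3 syllables.
Between /e/ (V1) and /e/ (V2): /dl/ is a licit onset in full, so it all attaches to the next syllable.
Between /e/ (V2) and /e/ (V3): /zsp/ — longest licit onset from the right is /sp/, leaving /z/ as coda.

ze.dlez.spe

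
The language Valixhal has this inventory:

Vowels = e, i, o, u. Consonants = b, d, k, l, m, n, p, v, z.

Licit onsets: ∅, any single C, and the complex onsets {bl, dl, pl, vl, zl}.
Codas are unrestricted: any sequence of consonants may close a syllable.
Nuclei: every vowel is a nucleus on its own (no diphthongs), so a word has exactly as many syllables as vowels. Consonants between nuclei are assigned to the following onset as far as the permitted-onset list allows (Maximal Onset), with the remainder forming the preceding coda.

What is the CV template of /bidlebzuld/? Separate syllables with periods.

CV.CCVC.CVCC

The vowels are i, e, u — 3 nuclei, so 3 syllables.
/i…e/ gap (V1→V2): cluster /dl/ — /dl/ is itself a permitted onset, so the whole cluster goes right; preceding coda = ∅.
/e…u/ gap (V2→V3): /bz/ — longest licit onset from the right is /z/, leaving /b/ as coda.
Putting it together: bi.dleb.zuld.
Mapping each syllable to C/V: /bi/ → CV, /dleb/ → CCVC, /zuld/ → CVCC.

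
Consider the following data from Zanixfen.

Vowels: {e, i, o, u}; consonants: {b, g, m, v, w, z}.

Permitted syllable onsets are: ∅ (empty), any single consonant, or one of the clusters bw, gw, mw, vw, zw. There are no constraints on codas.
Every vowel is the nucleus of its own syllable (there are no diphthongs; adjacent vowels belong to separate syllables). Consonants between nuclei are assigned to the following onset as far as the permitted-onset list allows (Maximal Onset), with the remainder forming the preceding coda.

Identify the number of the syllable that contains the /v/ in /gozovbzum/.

2

Nuclei (vowels): o, o, u → 3 syllables.
V1 /o/ – V2 /o/: /z/ is a single consonant, so it becomes the next onset.
V2 /o/ – V3 /u/: /vbz/; trying suffixes from longest down, /z/ is the first permitted one, so coda /vb/ | onset /z/.
So the parse is go.zovb.zum.
The /v/ is in the coda of syllable 2 (/zovb/).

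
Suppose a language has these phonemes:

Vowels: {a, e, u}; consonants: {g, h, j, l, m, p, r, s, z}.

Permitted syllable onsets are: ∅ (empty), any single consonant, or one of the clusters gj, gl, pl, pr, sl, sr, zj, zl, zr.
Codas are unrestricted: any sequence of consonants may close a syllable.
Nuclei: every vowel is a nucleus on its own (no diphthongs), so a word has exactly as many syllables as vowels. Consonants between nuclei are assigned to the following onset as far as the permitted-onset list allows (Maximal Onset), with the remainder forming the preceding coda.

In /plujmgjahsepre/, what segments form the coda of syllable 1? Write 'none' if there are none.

Vowels present: u, a, e, e; each is a nucleus, giving 4 syllables.
σ1/σ2 boundary: cluster /jmgj/ — the longest permitted-onset suffix is /gj/; onset = /gj/, preceding coda = /jm/.
σ2/σ3 boundary: /hs/; trying suffixes from longest down, /s/ is the first permitted one, so coda /h/ | onset /s/.
σ3/σ4 boundary: cluster /pr/ — /pr/ is itself a permitted onset, so the whole cluster goes right; preceding coda = ∅.
Result: plujm.gjah.se.pre.
Syllable 1 is /plujm/: onset /pl/, nucleus /u/, coda /jm/.

jm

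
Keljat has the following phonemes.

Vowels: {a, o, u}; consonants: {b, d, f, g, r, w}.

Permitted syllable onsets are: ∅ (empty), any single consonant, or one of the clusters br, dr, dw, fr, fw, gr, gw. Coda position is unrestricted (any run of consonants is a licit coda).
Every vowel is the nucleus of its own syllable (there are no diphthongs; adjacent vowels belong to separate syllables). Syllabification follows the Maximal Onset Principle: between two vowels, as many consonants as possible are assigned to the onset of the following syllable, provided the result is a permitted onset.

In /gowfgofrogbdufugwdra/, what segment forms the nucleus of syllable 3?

o

Nuclei (vowels): o, o, o, u, u, a → 6 syllables.
The third nucleus (vowel 3 from the left) is /o/.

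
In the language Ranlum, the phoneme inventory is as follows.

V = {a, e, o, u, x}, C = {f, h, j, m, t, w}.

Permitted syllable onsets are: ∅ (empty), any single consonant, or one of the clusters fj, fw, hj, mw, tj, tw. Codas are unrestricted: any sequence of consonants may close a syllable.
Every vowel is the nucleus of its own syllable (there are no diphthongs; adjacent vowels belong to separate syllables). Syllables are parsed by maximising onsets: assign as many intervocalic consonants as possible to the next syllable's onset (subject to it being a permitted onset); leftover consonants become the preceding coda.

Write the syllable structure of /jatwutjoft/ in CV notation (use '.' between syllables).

CV.CCV.CCVCC

Vowels present: a, u, o; each is a nucleus, giving 3 syllables.
V1 /a/ – V2 /u/: cluster /tw/ — /tw/ is itself a permitted onset, so the whole cluster goes right; preceding coda = ∅.
V2 /u/ – V3 /o/: /tj/ is a licit onset in full, so it all attaches to the next syllable.
Syllabification: ja.twu.tjoft.
Mapping each syllable to C/V: /ja/ → CV, /twu/ → CCV, /tjoft/ → CCVCC.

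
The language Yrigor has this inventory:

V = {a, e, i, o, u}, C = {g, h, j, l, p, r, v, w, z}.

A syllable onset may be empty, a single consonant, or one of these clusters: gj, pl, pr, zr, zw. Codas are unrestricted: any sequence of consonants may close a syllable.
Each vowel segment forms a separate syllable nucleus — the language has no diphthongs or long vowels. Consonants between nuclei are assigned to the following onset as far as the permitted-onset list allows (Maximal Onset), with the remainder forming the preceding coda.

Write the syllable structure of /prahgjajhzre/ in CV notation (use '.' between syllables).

CCVC.CCVCC.CCV

Vowels present: a, a, e; each is a nucleus, giving 3 syllables.
V1 /a/ – V2 /a/: cluster /hgj/ — the longest permitted-onset suffix is /gj/; onset = /gj/, preceding coda = /h/.
V2 /a/ – V3 /e/: /jhzr/ — longest licit onset from the right is /zr/, leaving /jh/ as coda.
Result: prah.gjajh.zre.
Mapping each syllable to C/V: /prah/ → CCVC, /gjajh/ → CCVCC, /zre/ → CCV.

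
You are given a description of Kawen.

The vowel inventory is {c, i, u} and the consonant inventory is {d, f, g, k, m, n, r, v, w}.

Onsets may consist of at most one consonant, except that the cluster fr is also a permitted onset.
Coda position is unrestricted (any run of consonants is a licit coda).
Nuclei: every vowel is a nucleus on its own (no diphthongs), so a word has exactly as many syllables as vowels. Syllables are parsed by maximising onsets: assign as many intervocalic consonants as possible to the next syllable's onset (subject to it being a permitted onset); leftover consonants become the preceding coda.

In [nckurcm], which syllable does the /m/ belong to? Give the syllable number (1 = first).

Vowels present: c, u, c; each is a nucleus, giving 3 syllables.
Between /c/ (V1) and /u/ (V2): /k/ is a single consonant, so it becomes the next onset.
Between /u/ (V2) and /c/ (V3): /r/ → onset of the next syllable (single consonants are always licit onsets).
Putting it together: nc.ku.rcm.
The /m/ is in the coda of syllable 3 (/rcm/).

3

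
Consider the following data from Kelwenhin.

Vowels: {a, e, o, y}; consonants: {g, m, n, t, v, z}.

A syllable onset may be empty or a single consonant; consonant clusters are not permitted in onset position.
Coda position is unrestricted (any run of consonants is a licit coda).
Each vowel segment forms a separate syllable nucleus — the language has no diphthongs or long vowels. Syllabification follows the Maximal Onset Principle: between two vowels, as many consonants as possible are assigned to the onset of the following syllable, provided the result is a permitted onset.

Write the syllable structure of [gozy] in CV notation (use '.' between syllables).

CV.CV

The vowels are o, y — 2 nuclei, so 2 syllables.
Between /o/ (V1) and /y/ (V2): just /z/ — single C goes to the following onset.
Result: go.zy.
Mapping each syllable to C/V: /go/ → CV, /zy/ → CV.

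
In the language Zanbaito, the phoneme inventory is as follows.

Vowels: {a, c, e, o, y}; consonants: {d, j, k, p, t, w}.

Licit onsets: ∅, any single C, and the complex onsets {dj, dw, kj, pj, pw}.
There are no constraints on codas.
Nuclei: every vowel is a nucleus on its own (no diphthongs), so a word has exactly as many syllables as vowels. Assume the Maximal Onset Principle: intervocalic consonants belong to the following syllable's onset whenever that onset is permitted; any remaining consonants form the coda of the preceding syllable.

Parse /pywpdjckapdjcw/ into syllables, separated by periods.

The vowels are y, c, a, c — 4 nuclei, so 4 syllables.
Between /y/ (V1) and /c/ (V2): /wpdj/; trying suffixes from longest down, /dj/ is the first permitted one, so coda /wp/ | onset /dj/.
Between /c/ (V2) and /a/ (V3): /k/ → onset of the next syllable (single consonants are always licit onsets).
Between /a/ (V3) and /c/ (V4): /pdj/ — longest licit onset from the right is /dj/, leaving /p/ as coda.

pywp.djc.kap.djcw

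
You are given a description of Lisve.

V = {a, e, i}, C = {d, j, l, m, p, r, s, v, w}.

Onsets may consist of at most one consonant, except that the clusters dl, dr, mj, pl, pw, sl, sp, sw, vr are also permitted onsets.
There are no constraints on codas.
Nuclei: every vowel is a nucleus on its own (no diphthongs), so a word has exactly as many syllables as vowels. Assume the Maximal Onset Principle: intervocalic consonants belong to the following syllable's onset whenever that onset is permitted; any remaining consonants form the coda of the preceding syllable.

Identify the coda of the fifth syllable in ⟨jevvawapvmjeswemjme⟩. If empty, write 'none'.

Vowels present: e, a, a, e, e, e; each is a nucleus, giving 6 syllables.
Between /e/ (V1) and /a/ (V2): cluster /vv/ — the longest permitted-onset suffix is /v/; onset = /v/, preceding coda = /v/.
Between /a/ (V2) and /a/ (V3): just /w/ — single C goes to the following onset.
Between /a/ (V3) and /e/ (V4): cluster /pvmj/ — the longest permitted-onset suffix is /mj/; onset = /mj/, preceding coda = /pv/.
Between /e/ (V4) and /e/ (V5): /sw/ — entire cluster is a permitted onset → onset /sw/, coda ∅.
Between /e/ (V5) and /e/ (V6): /mjm/ splits as /mj/ + /m/ (/m/ is the longest suffix that is a licit onset).
Putting it together: jev.va.wapv.mje.swemj.me.
Syllable 5 is /swemj/: onset /sw/, nucleus /e/, coda /mj/.

mj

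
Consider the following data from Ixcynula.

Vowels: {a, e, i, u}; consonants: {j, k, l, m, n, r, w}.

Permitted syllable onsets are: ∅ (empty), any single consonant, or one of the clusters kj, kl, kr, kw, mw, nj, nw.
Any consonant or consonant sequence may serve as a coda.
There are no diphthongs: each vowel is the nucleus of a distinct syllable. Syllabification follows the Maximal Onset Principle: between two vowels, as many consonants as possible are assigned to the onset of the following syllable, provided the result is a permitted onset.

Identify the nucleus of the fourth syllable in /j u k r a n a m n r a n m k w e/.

a

The vowels are u, a, a, a, e — 5 nuclei, so 5 syllables.
The fourth nucleus (vowel 4 from the left) is /a/.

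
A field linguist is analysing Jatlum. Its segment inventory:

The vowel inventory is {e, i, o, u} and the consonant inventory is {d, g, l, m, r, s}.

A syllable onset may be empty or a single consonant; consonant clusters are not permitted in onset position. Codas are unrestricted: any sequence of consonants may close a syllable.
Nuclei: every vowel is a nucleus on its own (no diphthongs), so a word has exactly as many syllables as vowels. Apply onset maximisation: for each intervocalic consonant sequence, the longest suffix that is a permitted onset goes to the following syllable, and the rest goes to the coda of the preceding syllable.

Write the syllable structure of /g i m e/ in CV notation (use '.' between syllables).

The vowels are i, e — 2 nuclei, so 2 syllables.
Between /i/ (V1) and /e/ (V2): /m/ → onset of the next syllable (single consonants are always licit onsets).
So the parse is gi.me.
Mapping each syllable to C/V: /gi/ → CV, /me/ → CV.

CV.CV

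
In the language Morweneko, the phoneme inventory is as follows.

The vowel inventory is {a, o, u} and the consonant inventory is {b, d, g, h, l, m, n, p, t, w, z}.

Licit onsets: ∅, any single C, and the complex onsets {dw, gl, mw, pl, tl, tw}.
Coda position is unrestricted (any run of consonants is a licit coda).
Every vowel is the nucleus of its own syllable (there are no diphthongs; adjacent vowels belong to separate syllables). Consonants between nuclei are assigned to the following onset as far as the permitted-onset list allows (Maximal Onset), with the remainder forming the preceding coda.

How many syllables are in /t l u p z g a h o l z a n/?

4

The vowels are u, a, o, a — 4 nuclei, so 4 syllables.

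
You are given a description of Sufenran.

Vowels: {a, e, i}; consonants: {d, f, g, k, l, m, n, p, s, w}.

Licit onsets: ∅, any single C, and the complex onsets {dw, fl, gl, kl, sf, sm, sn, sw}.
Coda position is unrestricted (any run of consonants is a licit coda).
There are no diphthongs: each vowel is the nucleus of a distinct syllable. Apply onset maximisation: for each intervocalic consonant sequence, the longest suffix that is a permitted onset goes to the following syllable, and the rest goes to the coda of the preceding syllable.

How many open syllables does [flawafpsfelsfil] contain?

Vowels present: a, a, e, i; each is a nucleus, giving 4 syllables.
Between /a/ (V1) and /a/ (V2): /w/ is a single consonant, so it becomes the next onset.
Between /a/ (V2) and /e/ (V3): /fpsf/; trying suffixes from longest down, /sf/ is the first permitted one, so coda /fp/ | onset /sf/.
Between /e/ (V3) and /i/ (V4): /lsf/ splits as /l/ + /sf/ (/sf/ is the longest suffix that is a licit onset).
Putting it together: fla.wafp.sfel.sfil.
Classifying each syllable: /fla/ (open), /wafp/ (closed), /sfel/ (closed), /sfil/ (closed).
Open syllables: 1.

1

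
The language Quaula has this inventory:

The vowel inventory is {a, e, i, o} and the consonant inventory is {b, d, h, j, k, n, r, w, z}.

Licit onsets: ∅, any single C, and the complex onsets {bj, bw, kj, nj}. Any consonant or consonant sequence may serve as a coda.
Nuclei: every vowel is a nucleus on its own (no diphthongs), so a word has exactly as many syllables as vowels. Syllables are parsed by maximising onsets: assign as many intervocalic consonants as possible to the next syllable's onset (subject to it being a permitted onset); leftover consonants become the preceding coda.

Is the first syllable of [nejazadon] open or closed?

open

Vowels present: e, a, a, o; each is a nucleus, giving 4 syllables.
/e…a/ gap (V1→V2): just /j/ — single C goes to the following onset.
/a…a/ gap (V2→V3): /z/ is a single consonant, so it becomes the next onset.
/a…o/ gap (V3→V4): /d/ → onset of the next syllable (single consonants are always licit onsets).
Syllabification: ne.ja.za.don.
Syllable 1 is /ne/; it ends in its nucleus with no coda, so it is open.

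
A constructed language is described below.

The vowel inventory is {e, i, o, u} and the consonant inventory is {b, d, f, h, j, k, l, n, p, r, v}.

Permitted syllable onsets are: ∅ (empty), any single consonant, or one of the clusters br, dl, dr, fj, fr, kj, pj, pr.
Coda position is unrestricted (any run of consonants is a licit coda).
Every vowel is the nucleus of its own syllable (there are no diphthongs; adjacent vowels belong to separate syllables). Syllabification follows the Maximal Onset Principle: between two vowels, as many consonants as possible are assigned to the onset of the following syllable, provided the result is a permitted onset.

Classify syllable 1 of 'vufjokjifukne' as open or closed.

Vowels present: u, o, i, u, e; each is a nucleus, giving 5 syllables.
/u…o/ gap (V1→V2): /fj/ is a licit onset in full, so it all attaches to the next syllable.
/o…i/ gap (V2→V3): /kj/ is a licit onset in full, so it all attaches to the next syllable.
/i…u/ gap (V3→V4): just /f/ — single C goes to the following onset.
/u…e/ gap (V4→V5): /kn/; trying suffixes from longest down, /n/ is the first permitted one, so coda /k/ | onset /n/.
Putting it together: vu.fjo.kji.fuk.ne.
Syllable 1 is /vu/; it ends in its nucleus with no coda, so it is open.

open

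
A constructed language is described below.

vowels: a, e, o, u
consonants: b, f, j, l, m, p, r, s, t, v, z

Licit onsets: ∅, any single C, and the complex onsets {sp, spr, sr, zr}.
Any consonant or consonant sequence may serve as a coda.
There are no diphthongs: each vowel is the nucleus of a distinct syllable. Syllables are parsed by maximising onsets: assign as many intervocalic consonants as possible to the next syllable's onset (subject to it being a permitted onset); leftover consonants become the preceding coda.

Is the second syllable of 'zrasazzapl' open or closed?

closed

Nuclei (vowels): a, a, a → 3 syllables.
Between /a/ (V1) and /a/ (V2): /s/ is a single consonant, so it becomes the next onset.
Between /a/ (V2) and /a/ (V3): /zz/ splits as /z/ + /z/ (/z/ is the longest suffix that is a licit onset).
So the parse is zra.saz.zapl.
Syllable 2 is /saz/ with coda /z/, so it is closed.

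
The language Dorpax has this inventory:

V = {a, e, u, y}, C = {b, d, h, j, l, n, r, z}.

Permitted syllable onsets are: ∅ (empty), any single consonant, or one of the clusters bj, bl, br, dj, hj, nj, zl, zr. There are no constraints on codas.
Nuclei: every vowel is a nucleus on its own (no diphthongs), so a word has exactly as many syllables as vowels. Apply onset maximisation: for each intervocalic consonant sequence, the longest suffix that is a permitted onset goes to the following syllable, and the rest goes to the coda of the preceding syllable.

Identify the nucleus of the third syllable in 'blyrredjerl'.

Vowels present: y, e, e; each is a nucleus, giving 3 syllables.
The third nucleus (vowel 3 from the left) is /e/.

e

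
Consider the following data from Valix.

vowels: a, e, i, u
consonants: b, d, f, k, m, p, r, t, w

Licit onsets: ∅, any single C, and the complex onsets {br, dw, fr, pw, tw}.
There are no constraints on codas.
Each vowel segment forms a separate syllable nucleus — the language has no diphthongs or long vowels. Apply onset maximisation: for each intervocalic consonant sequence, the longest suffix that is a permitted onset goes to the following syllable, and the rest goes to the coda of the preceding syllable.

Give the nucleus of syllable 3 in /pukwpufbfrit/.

i

Vowels present: u, u, i; each is a nucleus, giving 3 syllables.
The third nucleus (vowel 3 from the left) is /i/.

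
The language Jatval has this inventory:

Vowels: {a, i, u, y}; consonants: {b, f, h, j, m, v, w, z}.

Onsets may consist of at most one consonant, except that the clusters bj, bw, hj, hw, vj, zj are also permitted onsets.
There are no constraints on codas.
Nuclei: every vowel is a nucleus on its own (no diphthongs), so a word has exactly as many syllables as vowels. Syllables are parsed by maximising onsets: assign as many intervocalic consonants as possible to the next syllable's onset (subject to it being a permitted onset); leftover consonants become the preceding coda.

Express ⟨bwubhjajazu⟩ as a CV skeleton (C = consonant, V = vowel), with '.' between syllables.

Nuclei (vowels): u, a, a, u → 4 syllables.
V1 /u/ – V2 /a/: /bhj/ — longest licit onset from the right is /hj/, leaving /b/ as coda.
V2 /a/ – V3 /a/: /j/ → onset of the next syllable (single consonants are always licit onsets).
V3 /a/ – V4 /u/: /z/ is a single consonant, so it becomes the next onset.
So the parse is bwub.hja.ja.zu.
Mapping each syllable to C/V: /bwub/ → CCVC, /hja/ → CCV, /ja/ → CV, /zu/ → CV.

CCVC.CCV.CV.CV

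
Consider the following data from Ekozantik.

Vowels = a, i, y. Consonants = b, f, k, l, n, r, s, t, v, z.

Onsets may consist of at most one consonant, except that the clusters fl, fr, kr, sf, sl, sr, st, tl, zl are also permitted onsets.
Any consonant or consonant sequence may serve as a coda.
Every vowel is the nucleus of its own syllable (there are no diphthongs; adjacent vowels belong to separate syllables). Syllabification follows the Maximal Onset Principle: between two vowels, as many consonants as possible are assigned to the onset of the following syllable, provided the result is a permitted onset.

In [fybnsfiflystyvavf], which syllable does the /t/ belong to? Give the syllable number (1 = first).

4

The vowels are y, i, y, y, a — 5 nuclei, so 5 syllables.
V1 /y/ – V2 /i/: /bnsf/; trying suffixes from longest down, /sf/ is the first permitted one, so coda /bn/ | onset /sf/.
V2 /i/ – V3 /y/: /fl/ is a licit onset in full, so it all attaches to the next syllable.
V3 /y/ – V4 /y/: /st/ is a licit onset in full, so it all attaches to the next syllable.
V4 /y/ – V5 /a/: just /v/ — single C goes to the following onset.
So the parse is fybn.sfi.fly.sty.vavf.
The /t/ is in the onset of syllable 4 (/sty/).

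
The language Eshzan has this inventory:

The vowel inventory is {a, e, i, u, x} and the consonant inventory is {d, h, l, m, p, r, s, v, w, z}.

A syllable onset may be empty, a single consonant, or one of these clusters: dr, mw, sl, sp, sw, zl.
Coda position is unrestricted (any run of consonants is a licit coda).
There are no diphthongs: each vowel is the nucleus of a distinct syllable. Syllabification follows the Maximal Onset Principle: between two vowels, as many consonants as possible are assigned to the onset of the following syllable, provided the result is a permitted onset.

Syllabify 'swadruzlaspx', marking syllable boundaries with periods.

swa.dru.zla.spx

The vowels are a, u, a, x — 4 nuclei, so 4 syllables.
V1 /a/ – V2 /u/: /dr/ is a licit onset in full, so it all attaches to the next syllable.
V2 /u/ – V3 /a/: cluster /zl/ — /zl/ is itself a permitted onset, so the whole cluster goes right; preceding coda = ∅.
V3 /a/ – V4 /x/: /sp/ is a licit onset in full, so it all attaches to the next syllable.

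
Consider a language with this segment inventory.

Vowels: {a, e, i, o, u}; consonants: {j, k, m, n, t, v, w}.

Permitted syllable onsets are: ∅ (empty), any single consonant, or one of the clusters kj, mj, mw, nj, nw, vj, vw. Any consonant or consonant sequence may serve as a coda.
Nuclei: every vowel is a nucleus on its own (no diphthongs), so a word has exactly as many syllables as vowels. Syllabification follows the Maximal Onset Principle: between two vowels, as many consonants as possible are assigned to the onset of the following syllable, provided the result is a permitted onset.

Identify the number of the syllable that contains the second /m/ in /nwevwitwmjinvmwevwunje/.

4

Vowels present: e, i, i, e, u, e; each is a nucleus, giving 6 syllables.
/e…i/ gap (V1→V2): /vw/ is a licit onset in full, so it all attaches to the next syllable.
/i…i/ gap (V2→V3): /twmj/ splits as /tw/ + /mj/ (/mj/ is the longest suffix that is a licit onset).
/i…e/ gap (V3→V4): /nvmw/; trying suffixes from longest down, /mw/ is the first permitted one, so coda /nv/ | onset /mw/.
/e…u/ gap (V4→V5): /vw/ — entire cluster is a permitted onset → onset /vw/, coda ∅.
/u…e/ gap (V5→V6): /nj/ is a licit onset in full, so it all attaches to the next syllable.
Result: nwe.vwitw.mjinv.mwe.vwu.nje.
The second /m/ is in the onset of syllable 4 (/mwe/).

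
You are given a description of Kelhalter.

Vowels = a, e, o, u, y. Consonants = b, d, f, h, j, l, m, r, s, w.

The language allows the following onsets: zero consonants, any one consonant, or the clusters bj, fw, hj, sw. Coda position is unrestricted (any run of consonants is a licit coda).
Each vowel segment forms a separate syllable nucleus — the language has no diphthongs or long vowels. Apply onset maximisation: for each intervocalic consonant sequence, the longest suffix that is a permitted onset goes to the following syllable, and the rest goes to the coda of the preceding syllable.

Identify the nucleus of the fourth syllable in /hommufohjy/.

y

Nuclei (vowels): o, u, o, y → 4 syllables.
The fourth nucleus (vowel 4 from the left) is /y/.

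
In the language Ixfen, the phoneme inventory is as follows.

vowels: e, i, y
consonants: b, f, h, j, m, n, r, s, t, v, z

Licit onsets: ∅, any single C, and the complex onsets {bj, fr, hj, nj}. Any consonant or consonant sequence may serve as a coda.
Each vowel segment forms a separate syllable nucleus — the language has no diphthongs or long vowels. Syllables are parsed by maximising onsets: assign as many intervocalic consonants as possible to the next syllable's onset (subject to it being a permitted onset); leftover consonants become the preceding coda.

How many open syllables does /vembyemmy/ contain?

2

Vowels present: e, y, e, y; each is a nucleus, giving 4 syllables.
σ1/σ2 boundary: cluster /mb/ — the longest permitted-onset suffix is /b/; onset = /b/, preceding coda = /m/.
σ2/σ3 boundary: hiatus — the boundary sits between the two vowels.
σ3/σ4 boundary: /mm/; trying suffixes from longest down, /m/ is the first permitted one, so coda /m/ | onset /m/.
So the parse is vem.by.em.my.
Classifying each syllable: /vem/ (closed), /by/ (open), /em/ (closed), /my/ (open).
Open syllables: 2.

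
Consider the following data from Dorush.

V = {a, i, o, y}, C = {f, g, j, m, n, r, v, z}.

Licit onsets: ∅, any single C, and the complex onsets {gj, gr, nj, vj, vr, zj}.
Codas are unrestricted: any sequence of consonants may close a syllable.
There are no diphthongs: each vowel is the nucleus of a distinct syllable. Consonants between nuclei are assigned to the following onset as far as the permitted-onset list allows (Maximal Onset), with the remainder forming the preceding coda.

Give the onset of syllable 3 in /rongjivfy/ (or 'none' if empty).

The vowels are o, i, y — 3 nuclei, so 3 syllables.
V1 /o/ – V2 /i/: cluster /ngj/ — the longest permitted-onset suffix is /gj/; onset = /gj/, preceding coda = /n/.
V2 /i/ – V3 /y/: cluster /vf/ — the longest permitted-onset suffix is /f/; onset = /f/, preceding coda = /v/.
Result: ron.gjiv.fy.
Syllable 3 is /fy/: onset /f/, nucleus /y/, coda ∅.

f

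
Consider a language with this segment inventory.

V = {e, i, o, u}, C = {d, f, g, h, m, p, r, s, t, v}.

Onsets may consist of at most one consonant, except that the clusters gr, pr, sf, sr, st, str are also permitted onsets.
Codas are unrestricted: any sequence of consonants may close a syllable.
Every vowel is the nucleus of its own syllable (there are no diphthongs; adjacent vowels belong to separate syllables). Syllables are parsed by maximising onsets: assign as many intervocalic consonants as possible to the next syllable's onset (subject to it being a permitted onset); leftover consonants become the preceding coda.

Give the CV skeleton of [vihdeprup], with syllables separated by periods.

CVC.CV.CCVC

The vowels are i, e, u — 3 nuclei, so 3 syllables.
Between /i/ (V1) and /e/ (V2): /hd/; trying suffixes from longest down, /d/ is the first permitted one, so coda /h/ | onset /d/.
Between /e/ (V2) and /u/ (V3): /pr/ — entire cluster is a permitted onset → onset /pr/, coda ∅.
So the parse is vih.de.prup.
Mapping each syllable to C/V: /vih/ → CVC, /de/ → CV, /prup/ → CCVC.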